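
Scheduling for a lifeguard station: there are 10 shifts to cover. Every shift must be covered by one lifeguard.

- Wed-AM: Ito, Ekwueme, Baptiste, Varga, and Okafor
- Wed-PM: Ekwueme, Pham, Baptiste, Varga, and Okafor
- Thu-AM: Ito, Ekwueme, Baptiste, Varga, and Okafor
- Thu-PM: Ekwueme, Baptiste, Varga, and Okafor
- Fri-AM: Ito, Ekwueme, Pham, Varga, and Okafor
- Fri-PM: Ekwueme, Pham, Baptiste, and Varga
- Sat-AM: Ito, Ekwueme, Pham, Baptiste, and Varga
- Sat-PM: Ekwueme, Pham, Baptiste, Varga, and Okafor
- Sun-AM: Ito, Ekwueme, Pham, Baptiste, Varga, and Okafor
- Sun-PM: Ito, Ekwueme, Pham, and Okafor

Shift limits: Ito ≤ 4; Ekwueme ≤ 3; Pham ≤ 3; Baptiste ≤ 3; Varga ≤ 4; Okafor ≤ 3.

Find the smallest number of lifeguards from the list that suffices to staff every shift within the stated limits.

10 slots to fill and no one can take more than 4, so at least ⌈10/4⌉ = 3 lifeguards are needed.
Ito, Ekwueme, and Pham alone can cover everything: Wed-AM→Ito, Wed-PM→Ekwueme, Thu-AM→Ito, Thu-PM→Ekwueme, Fri-AM→Ito, Fri-PM→Ekwueme, Sat-AM→Ito, Sat-PM→Pham, Sun-AM→Pham, Sun-PM→Pham.

3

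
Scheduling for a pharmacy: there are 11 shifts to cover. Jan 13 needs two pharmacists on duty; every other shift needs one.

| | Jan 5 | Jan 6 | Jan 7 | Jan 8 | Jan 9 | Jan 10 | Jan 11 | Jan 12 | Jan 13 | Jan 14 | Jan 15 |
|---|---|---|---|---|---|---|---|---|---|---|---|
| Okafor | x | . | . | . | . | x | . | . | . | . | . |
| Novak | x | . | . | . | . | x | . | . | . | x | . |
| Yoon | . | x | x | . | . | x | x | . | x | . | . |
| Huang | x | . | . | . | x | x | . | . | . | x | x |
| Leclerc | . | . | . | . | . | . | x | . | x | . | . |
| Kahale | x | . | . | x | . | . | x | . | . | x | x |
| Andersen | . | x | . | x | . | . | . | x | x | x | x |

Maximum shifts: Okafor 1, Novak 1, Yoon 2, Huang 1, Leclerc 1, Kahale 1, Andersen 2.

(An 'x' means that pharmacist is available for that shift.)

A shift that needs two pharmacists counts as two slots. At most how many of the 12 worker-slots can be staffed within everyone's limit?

9

Total capacity across all pharmacists is 1+1+2+1+1+1+2 = 9, and 12 slots are needed, so at most 9 can be filled.
An assignment achieving 9: Jan 5→Okafor, Jan 6→Yoon, Jan 7→Yoon, Jan 8→Kahale, Jan 9→Huang, Jan 10→Novak, Jan 11→Leclerc, Jan 12→Andersen, Jan 13→Andersen.
Loads: Okafor 1/1, Novak 1/1, Yoon 2/2, Huang 1/1, Leclerc 1/1, Kahale 1/1, Andersen 2/2.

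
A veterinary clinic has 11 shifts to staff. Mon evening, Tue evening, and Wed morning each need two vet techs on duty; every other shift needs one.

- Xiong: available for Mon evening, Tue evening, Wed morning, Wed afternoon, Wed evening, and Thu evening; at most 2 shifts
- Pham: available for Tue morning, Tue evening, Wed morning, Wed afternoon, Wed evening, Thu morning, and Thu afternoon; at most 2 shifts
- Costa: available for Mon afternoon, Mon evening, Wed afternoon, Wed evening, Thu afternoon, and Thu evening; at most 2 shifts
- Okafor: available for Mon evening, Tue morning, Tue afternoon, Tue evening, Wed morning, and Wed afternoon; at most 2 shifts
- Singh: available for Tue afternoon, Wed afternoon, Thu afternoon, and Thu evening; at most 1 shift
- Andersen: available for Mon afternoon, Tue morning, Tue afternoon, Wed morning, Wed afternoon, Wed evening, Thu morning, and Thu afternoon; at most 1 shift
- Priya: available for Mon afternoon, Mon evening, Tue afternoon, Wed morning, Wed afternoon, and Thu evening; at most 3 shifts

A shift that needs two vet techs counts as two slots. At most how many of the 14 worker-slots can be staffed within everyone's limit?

Total capacity across all vet techs is 2+2+2+2+1+1+3 = 13, and 14 slots are needed, so at most 13 can be filled.
An assignment achieving 13: Mon afternoon→Costa, Mon evening→Xiong+Costa, Tue morning→Pham, Tue afternoon→Okafor, Tue evening→Xiong+Okafor, Wed morning→Priya, Wed afternoon→Priya, Wed evening→Andersen, Thu morning→Pham, Thu afternoon→Singh, Thu evening→Priya.
Loads: Xiong 2/2, Pham 2/2, Costa 2/2, Okafor 2/2, Singh 1/1, Andersen 1/1, Priya 3/3.

13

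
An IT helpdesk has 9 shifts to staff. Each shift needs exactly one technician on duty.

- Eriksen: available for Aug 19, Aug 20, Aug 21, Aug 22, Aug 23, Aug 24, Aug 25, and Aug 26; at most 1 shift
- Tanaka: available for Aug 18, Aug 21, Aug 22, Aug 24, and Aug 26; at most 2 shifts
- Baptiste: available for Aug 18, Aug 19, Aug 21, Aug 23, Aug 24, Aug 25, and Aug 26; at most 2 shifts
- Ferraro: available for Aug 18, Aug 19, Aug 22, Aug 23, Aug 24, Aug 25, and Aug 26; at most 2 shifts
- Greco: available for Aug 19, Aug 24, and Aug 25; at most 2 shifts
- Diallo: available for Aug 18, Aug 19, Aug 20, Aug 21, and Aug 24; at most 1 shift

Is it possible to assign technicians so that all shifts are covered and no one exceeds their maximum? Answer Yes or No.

One valid schedule: Aug 18→Tanaka, Aug 19→Greco, Aug 20→Eriksen, Aug 21→Baptiste, Aug 22→Tanaka, Aug 23→Baptiste, Aug 24→Greco, Aug 25→Ferraro, Aug 26→Ferraro.
Loads: Eriksen 1/1, Tanaka 2/2, Baptiste 2/2, Ferraro 2/2, Greco 2/2, Diallo 0/1 — all within limits.

Yes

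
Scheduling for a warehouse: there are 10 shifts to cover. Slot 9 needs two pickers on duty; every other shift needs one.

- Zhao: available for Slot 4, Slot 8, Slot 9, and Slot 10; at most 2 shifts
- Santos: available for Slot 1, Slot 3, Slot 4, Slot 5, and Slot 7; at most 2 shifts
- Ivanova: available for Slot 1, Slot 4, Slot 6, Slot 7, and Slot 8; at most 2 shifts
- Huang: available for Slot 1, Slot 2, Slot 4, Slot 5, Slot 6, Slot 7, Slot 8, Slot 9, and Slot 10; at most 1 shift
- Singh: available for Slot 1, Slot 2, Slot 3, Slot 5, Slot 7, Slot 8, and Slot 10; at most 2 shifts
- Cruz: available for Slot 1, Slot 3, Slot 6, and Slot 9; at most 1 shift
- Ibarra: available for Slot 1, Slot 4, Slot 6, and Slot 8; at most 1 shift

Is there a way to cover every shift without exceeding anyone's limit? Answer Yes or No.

Yes

One valid schedule: Slot 1→Singh, Slot 2→Huang, Slot 3→Santos, Slot 4→Ibarra, Slot 5→Santos, Slot 6→Ivanova, Slot 7→Ivanova, Slot 8→Singh, Slot 9→Zhao+Cruz, Slot 10→Zhao.
Loads: Zhao 2/2, Santos 2/2, Ivanova 2/2, Huang 1/1, Singh 2/2, Cruz 1/1, Ibarra 1/1 — all within limits.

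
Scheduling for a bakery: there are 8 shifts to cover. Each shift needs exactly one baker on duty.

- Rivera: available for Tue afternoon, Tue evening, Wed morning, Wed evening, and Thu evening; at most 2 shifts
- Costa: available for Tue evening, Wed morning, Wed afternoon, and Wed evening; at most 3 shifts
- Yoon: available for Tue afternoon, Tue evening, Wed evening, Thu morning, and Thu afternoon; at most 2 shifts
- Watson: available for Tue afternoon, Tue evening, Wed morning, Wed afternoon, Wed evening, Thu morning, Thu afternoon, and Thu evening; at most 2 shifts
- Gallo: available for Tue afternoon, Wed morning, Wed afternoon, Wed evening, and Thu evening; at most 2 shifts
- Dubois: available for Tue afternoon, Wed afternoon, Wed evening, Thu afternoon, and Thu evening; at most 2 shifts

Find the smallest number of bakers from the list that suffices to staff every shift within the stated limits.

4

8 slots to fill and no one can take more than 3, so at least ⌈8/3⌉ = 3 bakers are needed.
Any 3 bakers together have capacity at most 3+2+2 = 7 < 8 slots, so 3 can never suffice.
Rivera, Costa, Yoon, and Watson alone can cover everything: Tue afternoon→Rivera, Tue evening→Costa, Wed morning→Costa, Wed afternoon→Costa, Wed evening→Watson, Thu morning→Yoon, Thu afternoon→Yoon, Thu evening→Rivera.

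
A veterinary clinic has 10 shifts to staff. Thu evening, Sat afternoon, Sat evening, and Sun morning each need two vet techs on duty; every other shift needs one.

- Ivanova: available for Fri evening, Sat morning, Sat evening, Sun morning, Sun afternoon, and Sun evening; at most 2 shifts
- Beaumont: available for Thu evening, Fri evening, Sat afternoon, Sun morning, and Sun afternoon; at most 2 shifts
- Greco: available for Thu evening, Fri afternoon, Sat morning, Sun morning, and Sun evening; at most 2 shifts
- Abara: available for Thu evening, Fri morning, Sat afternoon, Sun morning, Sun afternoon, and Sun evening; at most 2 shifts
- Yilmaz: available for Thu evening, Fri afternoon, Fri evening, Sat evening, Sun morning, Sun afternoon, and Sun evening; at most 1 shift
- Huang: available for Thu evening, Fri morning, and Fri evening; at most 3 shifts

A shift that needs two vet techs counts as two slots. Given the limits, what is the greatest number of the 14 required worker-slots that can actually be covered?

12

Total capacity across all vet techs is 2+2+2+2+1+3 = 12, and 14 slots are needed, so at most 12 can be filled.
An assignment achieving 12: Thu evening→Abara+Huang, Fri morning→Huang, Fri afternoon→Greco, Fri evening→Huang, Sat morning→Ivanova, Sat afternoon→Beaumont+Abara, Sat evening→Ivanova+Yilmaz, Sun afternoon→Beaumont, Sun evening→Greco.
Loads: Ivanova 2/2, Beaumont 2/2, Greco 2/2, Abara 2/2, Yilmaz 1/1, Huang 3/3.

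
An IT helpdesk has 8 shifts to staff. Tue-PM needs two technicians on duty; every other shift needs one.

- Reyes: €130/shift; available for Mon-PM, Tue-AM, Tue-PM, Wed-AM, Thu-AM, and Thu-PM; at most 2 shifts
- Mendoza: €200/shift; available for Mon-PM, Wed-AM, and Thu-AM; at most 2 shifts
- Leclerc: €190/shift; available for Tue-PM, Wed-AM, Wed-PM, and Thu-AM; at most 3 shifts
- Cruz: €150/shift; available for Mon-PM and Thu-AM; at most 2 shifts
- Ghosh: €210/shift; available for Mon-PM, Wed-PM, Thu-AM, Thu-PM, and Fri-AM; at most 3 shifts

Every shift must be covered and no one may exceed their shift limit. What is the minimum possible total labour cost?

€1550

Tue-AM can only be covered by Reyes, so that assignment is forced.
Tue-PM can only be covered by Reyes and Leclerc, so that assignment is forced.
Fri-AM can only be covered by Ghosh, so that assignment is forced.
Picking the cheapest available technician for each shift independently would cost €1370, but that ignores the shift limits.
An optimal schedule: Mon-PM→Cruz, Tue-AM→Reyes, Tue-PM→Reyes+Leclerc, Wed-AM→Leclerc, Wed-PM→Leclerc, Thu-AM→Cruz, Thu-PM→Ghosh, Fri-AM→Ghosh.
Total: 150 + 130 + 130 + 190 + 190 + 190 + 150 + 210 + 210 = €1550.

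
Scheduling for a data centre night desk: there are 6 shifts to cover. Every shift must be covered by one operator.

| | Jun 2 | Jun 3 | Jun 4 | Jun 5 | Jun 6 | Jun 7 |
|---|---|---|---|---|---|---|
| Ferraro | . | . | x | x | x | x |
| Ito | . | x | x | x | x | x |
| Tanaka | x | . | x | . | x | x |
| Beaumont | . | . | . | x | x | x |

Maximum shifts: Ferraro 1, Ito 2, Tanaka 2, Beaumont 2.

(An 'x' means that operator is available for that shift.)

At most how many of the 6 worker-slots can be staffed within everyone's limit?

Total capacity across all operators is 1+2+2+2 = 7, and 6 slots are needed, so at most 6 can be filled.
An assignment achieving 6: Jun 2→Tanaka, Jun 3→Ito, Jun 4→Ferraro, Jun 5→Ito, Jun 6→Tanaka, Jun 7→Beaumont.
Loads: Ferraro 1/1, Ito 2/2, Tanaka 2/2, Beaumont 1/2.

6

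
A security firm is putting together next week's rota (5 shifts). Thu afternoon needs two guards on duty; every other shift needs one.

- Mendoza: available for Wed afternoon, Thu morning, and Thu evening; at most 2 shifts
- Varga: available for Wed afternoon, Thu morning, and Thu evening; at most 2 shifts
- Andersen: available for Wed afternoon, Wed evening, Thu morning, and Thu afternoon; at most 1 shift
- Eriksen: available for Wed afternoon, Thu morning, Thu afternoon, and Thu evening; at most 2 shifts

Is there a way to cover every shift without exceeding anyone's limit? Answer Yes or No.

Total capacity is 7 and 6 slots are needed, so capacity alone doesn't rule it out.
Shifts {Wed evening, Thu afternoon} need 3 worker-slots in total, but the guards available for any of those shifts (Andersen and Eriksen) can supply at most 2 among them. So no valid schedule exists.

No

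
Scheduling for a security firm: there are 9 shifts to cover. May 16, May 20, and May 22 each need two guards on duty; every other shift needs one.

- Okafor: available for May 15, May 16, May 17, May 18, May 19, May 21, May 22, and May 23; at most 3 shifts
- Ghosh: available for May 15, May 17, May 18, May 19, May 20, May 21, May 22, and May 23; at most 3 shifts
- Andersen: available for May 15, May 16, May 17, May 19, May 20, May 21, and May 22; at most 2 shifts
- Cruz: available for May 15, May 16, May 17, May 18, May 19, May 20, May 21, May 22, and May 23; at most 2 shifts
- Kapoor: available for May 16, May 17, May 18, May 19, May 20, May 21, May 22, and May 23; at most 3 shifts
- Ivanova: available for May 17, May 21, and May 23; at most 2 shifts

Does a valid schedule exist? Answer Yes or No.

One valid schedule: May 15→Okafor, May 16→Andersen+Cruz, May 17→Ghosh, May 18→Okafor, May 19→Okafor, May 20→Ghosh+Andersen, May 21→Kapoor, May 22→Cruz+Kapoor, May 23→Ghosh.
Loads: Okafor 3/3, Ghosh 3/3, Andersen 2/2, Cruz 2/2, Kapoor 2/3, Ivanova 0/2 — all within limits.

Yes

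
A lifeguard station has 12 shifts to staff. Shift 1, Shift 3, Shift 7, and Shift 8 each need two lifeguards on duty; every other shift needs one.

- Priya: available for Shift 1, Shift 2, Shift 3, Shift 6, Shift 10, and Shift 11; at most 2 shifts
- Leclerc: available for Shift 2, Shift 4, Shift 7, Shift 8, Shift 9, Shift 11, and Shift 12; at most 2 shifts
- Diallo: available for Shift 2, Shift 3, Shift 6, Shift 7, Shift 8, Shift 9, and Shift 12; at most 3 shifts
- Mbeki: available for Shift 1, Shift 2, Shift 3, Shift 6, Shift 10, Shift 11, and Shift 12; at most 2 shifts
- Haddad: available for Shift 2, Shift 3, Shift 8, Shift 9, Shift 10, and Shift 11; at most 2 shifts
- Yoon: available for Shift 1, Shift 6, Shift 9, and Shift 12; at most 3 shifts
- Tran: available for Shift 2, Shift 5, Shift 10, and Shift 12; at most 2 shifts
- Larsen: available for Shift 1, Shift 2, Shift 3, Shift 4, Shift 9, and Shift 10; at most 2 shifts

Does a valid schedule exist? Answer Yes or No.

Yes

Shift 5 can only be covered by Tran, so that assignment is forced.
Shift 7 can only be covered by Leclerc and Diallo, so that assignment is forced.
One valid schedule: Shift 1→Yoon+Larsen, Shift 2→Tran, Shift 3→Haddad+Larsen, Shift 4→Leclerc, Shift 5→Tran, Shift 6→Priya, Shift 7→Leclerc+Diallo, Shift 8→Diallo+Haddad, Shift 9→Diallo, Shift 10→Mbeki, Shift 11→Priya, Shift 12→Mbeki.
Loads: Priya 2/2, Leclerc 2/2, Diallo 3/3, Mbeki 2/2, Haddad 2/2, Yoon 1/3, Tran 2/2, Larsen 2/2 — all within limits.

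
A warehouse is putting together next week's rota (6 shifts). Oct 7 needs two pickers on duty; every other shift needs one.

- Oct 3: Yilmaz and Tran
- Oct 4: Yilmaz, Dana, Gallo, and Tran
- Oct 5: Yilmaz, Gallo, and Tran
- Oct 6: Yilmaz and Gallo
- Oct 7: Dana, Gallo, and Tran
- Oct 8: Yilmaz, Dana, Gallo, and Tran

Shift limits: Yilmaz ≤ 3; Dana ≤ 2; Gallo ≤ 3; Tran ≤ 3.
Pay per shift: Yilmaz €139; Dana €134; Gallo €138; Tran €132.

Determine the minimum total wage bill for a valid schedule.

€940

Picking the cheapest available picker for each shift independently would cost €932, but that ignores the shift limits.
An optimal schedule: Oct 3→Tran, Oct 4→Dana, Oct 5→Tran, Oct 6→Gallo, Oct 7→Tran+Dana, Oct 8→Gallo.
Total: 132 + 134 + 132 + 138 + 132 + 134 + 138 = €940.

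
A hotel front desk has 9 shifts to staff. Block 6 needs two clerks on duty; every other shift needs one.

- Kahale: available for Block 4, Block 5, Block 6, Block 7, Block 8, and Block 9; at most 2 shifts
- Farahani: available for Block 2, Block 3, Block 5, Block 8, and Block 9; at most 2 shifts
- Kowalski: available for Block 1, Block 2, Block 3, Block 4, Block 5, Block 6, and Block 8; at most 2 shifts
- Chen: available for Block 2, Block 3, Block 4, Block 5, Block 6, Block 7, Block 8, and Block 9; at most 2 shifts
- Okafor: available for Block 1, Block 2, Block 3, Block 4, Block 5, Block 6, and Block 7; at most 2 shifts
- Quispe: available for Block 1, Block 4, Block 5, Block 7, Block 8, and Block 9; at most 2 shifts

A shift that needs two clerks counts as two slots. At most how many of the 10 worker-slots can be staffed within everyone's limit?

10

Total capacity across all clerks is 2+2+2+2+2+2 = 12, and 10 slots are needed, so at most 10 can be filled.
An assignment achieving 10: Block 1→Kowalski, Block 2→Farahani, Block 3→Farahani, Block 4→Chen, Block 5→Okafor, Block 6→Kahale+Kowalski, Block 7→Kahale, Block 8→Quispe, Block 9→Chen.
Loads: Kahale 2/2, Farahani 2/2, Kowalski 2/2, Chen 2/2, Okafor 1/2, Quispe 1/2.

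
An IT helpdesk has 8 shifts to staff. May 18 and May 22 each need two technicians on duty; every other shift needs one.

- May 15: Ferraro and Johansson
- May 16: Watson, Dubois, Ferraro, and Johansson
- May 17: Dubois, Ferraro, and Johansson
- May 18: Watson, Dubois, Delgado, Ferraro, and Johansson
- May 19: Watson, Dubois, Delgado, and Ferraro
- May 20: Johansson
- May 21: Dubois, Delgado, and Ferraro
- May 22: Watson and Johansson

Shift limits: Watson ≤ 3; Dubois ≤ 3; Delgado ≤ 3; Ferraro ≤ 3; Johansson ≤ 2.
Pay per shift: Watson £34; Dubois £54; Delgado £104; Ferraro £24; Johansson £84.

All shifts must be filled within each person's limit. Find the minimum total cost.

May 20 can only be covered by Johansson, so that assignment is forced.
May 22 can only be covered by Watson and Johansson, so that assignment is forced.
Picking the cheapest available technician for each shift independently would cost £380, but that ignores the shift limits.
An optimal schedule: May 15→Ferraro, May 16→Watson, May 17→Ferraro, May 18→Watson+Dubois, May 19→Dubois, May 20→Johansson, May 21→Ferraro, May 22→Watson+Johansson.
Total: 24 + 34 + 24 + 34 + 54 + 54 + 84 + 24 + 34 + 84 = £450.

£450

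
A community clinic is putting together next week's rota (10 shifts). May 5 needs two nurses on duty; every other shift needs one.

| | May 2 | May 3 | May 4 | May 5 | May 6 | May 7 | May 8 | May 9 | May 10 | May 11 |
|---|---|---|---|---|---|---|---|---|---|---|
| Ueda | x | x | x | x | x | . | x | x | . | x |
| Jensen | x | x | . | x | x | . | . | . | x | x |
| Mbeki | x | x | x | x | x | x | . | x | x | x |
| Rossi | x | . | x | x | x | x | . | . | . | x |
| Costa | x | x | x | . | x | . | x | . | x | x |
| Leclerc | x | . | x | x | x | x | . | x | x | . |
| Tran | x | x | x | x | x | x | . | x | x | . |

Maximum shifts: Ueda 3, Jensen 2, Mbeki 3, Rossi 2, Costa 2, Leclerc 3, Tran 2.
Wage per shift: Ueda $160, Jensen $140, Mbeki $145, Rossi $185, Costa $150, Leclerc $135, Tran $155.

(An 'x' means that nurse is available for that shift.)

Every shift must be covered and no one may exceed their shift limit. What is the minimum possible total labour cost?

$1575

Picking the cheapest available nurse for each shift independently would cost $1515, but that ignores the shift limits.
An optimal schedule: May 2→Mbeki, May 3→Jensen, May 4→Mbeki, May 5→Mbeki+Tran, May 6→Costa, May 7→Leclerc, May 8→Costa, May 9→Leclerc, May 10→Leclerc, May 11→Jensen.
Total: 145 + 140 + 145 + 145 + 155 + 150 + 135 + 150 + 135 + 135 + 140 = $1575.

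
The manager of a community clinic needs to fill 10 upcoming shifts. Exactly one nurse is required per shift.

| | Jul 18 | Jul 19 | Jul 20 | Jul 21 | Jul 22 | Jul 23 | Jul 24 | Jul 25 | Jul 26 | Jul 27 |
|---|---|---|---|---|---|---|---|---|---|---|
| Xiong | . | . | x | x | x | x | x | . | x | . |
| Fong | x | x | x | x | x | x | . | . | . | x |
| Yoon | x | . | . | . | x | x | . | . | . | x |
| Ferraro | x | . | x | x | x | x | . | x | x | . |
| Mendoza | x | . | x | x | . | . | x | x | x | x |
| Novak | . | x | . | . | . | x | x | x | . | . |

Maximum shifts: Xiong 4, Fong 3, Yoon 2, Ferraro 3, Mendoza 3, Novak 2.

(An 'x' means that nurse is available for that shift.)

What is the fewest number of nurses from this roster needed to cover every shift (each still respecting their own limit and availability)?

10 slots to fill and no one can take more than 4, so at least ⌈10/4⌉ = 3 nurses are needed.
Xiong, Fong, and Ferraro alone can cover everything: Jul 18→Fong, Jul 19→Fong, Jul 20→Xiong, Jul 21→Xiong, Jul 22→Ferraro, Jul 23→Ferraro, Jul 24→Xiong, Jul 25→Ferraro, Jul 26→Xiong, Jul 27→Fong.

3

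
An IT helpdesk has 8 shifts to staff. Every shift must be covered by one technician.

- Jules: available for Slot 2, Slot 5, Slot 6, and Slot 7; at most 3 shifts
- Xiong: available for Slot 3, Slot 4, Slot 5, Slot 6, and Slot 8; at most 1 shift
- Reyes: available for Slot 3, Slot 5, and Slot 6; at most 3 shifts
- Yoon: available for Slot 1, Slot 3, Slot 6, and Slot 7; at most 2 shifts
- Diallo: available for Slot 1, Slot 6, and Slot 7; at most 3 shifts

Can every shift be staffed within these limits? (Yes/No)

No

Total capacity is 12 and 8 slots are needed, so capacity alone doesn't rule it out.
Shifts {Slot 4, Slot 8} need 2 worker-slots in total, but the technicians available for any of those shifts (Xiong) can supply at most 1 among them. So no valid schedule exists.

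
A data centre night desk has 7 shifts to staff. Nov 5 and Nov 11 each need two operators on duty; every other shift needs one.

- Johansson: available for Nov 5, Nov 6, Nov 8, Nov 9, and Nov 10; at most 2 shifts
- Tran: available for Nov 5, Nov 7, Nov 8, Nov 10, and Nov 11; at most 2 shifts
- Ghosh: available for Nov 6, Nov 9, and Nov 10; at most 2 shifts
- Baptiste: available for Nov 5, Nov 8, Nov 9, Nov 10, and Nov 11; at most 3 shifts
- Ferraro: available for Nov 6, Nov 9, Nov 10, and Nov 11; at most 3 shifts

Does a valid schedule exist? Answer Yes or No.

Nov 7 can only be covered by Tran, so that assignment is forced.
One valid schedule: Nov 5→Johansson+Tran, Nov 6→Johansson, Nov 7→Tran, Nov 8→Baptiste, Nov 9→Ghosh, Nov 10→Ghosh, Nov 11→Baptiste+Ferraro.
Loads: Johansson 2/2, Tran 2/2, Ghosh 2/2, Baptiste 2/3, Ferraro 1/3 — all within limits.

Yes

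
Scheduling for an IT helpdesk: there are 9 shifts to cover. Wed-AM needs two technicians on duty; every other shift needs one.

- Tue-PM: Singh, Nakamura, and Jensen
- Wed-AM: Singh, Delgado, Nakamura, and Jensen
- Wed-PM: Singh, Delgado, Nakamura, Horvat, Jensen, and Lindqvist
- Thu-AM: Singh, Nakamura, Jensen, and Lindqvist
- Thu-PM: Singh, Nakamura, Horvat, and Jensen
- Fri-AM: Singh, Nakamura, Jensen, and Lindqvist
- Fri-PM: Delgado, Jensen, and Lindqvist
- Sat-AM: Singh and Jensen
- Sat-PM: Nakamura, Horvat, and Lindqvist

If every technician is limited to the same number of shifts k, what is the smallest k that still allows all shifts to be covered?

2

With 6 technicians and 10 worker-slots to fill, someone must work at least ⌈10/6⌉ = 2 shifts, so k ≥ 2.
k = 2 works: Tue-PM→Singh, Wed-AM→Delgado+Jensen, Wed-PM→Horvat, Thu-AM→Nakamura, Thu-PM→Horvat, Fri-AM→Jensen, Fri-PM→Delgado, Sat-AM→Singh, Sat-PM→Nakamura.
Loads: Singh 2, Delgado 2, Nakamura 2, Horvat 2, Jensen 2, Lindqvist 0 — all ≤ 2.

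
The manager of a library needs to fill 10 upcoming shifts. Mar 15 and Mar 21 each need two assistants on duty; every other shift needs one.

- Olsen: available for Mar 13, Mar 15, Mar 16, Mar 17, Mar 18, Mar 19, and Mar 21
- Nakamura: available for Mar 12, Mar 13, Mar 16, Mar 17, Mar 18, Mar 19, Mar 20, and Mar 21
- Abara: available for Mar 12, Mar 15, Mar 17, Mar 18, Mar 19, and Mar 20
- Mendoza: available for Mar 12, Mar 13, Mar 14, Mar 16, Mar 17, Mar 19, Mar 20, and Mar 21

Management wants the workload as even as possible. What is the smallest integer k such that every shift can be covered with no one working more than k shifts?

3

With 4 assistants and 12 worker-slots to fill, someone must work at least ⌈12/4⌉ = 3 shifts, so k ≥ 3.
k = 3 works: Mar 12→Nakamura, Mar 13→Olsen, Mar 14→Mendoza, Mar 15→Olsen+Abara, Mar 16→Olsen, Mar 17→Abara, Mar 18→Nakamura, Mar 19→Mendoza, Mar 20→Abara, Mar 21→Nakamura+Mendoza.
Loads: Olsen 3, Nakamura 3, Abara 3, Mendoza 3 — all ≤ 3.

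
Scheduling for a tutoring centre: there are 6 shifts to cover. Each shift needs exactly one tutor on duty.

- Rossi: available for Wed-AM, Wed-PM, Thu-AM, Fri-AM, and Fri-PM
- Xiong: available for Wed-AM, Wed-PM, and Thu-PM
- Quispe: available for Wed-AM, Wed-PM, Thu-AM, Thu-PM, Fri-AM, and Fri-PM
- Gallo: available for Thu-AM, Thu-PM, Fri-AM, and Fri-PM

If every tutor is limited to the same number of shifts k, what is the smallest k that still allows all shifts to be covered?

With 4 tutors and 6 worker-slots to fill, someone must work at least ⌈6/4⌉ = 2 shifts, so k ≥ 2.
k = 2 works: Wed-AM→Rossi, Wed-PM→Rossi, Thu-AM→Quispe, Thu-PM→Xiong, Fri-AM→Quispe, Fri-PM→Gallo.
Loads: Rossi 2, Xiong 1, Quispe 2, Gallo 1 — all ≤ 2.

2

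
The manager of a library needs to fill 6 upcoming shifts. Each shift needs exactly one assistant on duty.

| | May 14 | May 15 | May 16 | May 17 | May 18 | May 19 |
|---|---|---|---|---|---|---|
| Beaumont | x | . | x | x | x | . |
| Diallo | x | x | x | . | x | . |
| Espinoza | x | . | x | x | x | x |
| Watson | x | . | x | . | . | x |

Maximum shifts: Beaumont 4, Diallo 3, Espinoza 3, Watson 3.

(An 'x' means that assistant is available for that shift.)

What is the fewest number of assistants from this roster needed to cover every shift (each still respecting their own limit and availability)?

6 slots to fill and no one can take more than 4, so at least ⌈6/4⌉ = 2 assistants are needed.
Diallo and Espinoza alone can cover everything: May 14→Diallo, May 15→Diallo, May 16→Diallo, May 17→Espinoza, May 18→Espinoza, May 19→Espinoza.

2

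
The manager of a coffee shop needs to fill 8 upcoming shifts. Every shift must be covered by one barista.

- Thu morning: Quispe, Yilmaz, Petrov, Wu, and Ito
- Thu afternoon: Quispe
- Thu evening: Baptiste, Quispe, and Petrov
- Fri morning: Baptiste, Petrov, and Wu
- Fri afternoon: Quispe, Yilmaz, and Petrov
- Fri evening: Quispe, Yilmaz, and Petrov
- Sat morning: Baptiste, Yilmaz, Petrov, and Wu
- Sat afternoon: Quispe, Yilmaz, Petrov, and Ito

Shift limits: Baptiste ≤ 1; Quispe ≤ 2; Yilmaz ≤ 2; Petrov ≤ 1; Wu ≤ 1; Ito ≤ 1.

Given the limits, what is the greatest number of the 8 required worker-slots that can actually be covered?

8

Total capacity across all baristas is 1+2+2+1+1+1 = 8, and 8 slots are needed, so at most 8 can be filled.
An assignment achieving 8: Thu morning→Wu, Thu afternoon→Quispe, Thu evening→Baptiste, Fri morning→Petrov, Fri afternoon→Quispe, Fri evening→Yilmaz, Sat morning→Yilmaz, Sat afternoon→Ito.
Loads: Baptiste 1/1, Quispe 2/2, Yilmaz 2/2, Petrov 1/1, Wu 1/1, Ito 1/1.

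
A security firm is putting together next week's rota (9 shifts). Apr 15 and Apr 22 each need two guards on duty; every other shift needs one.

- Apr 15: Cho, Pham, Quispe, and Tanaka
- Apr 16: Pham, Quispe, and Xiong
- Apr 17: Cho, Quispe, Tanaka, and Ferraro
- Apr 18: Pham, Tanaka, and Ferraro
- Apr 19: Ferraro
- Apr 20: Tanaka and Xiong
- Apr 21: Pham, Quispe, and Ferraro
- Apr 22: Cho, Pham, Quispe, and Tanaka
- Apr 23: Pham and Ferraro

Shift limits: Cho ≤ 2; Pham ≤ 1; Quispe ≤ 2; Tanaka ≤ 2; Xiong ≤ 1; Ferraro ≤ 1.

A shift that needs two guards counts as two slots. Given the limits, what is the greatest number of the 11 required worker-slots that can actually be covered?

Total capacity across all guards is 2+1+2+2+1+1 = 9, and 11 slots are needed, so at most 9 can be filled.
An assignment achieving 9: Apr 15→Cho+Quispe, Apr 16→Xiong, Apr 17→Cho, Apr 18→Tanaka, Apr 19→Ferraro, Apr 20→Tanaka, Apr 21→Quispe, Apr 23→Pham.
Loads: Cho 2/2, Pham 1/1, Quispe 2/2, Tanaka 2/2, Xiong 1/1, Ferraro 1/1.

9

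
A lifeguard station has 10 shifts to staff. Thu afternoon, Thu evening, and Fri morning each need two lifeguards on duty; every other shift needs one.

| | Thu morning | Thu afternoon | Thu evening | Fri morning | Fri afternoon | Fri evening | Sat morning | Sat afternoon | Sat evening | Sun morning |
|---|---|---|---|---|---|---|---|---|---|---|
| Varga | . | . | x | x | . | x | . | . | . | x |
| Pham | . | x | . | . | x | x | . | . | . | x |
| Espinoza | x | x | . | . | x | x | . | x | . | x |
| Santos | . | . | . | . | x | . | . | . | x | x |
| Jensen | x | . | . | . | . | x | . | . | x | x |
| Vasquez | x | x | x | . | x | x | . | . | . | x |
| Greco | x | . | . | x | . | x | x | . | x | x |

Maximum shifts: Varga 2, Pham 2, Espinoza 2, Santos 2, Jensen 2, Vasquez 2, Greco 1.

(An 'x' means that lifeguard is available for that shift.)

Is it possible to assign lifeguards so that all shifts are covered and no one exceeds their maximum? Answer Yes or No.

Total capacity is 13 and 13 slots are needed, so capacity alone doesn't rule it out.
Shifts {Fri morning, Sat morning} need 3 worker-slots in total, but the lifeguards available for any of those shifts (Varga and Greco) can supply at most 2 among them. So no valid schedule exists.

No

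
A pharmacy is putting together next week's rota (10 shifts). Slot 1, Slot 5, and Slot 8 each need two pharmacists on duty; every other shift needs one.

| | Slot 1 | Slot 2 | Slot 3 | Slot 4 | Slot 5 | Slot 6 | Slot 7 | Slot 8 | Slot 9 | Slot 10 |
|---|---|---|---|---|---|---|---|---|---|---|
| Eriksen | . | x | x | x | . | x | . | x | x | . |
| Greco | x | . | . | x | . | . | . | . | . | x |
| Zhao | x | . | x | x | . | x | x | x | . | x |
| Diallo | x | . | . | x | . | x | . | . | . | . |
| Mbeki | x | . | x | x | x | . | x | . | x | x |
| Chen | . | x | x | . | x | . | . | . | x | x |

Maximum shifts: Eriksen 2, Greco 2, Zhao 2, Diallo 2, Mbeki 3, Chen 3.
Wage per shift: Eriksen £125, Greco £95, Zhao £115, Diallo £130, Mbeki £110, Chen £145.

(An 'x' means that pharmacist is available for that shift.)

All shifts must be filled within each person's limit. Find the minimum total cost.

£1550

Slot 5 can only be covered by Mbeki and Chen, so that assignment is forced.
Slot 8 can only be covered by Eriksen and Zhao, so that assignment is forced.
Picking the cheapest available pharmacist for each shift independently would cost £1460, but that ignores the shift limits.
An optimal schedule: Slot 1→Greco+Diallo, Slot 2→Eriksen, Slot 3→Mbeki, Slot 4→Greco, Slot 5→Mbeki+Chen, Slot 6→Diallo, Slot 7→Zhao, Slot 8→Eriksen+Zhao, Slot 9→Mbeki, Slot 10→Chen.
Total: 95 + 130 + 125 + 110 + 95 + 110 + 145 + 130 + 115 + 125 + 115 + 110 + 145 = £1550.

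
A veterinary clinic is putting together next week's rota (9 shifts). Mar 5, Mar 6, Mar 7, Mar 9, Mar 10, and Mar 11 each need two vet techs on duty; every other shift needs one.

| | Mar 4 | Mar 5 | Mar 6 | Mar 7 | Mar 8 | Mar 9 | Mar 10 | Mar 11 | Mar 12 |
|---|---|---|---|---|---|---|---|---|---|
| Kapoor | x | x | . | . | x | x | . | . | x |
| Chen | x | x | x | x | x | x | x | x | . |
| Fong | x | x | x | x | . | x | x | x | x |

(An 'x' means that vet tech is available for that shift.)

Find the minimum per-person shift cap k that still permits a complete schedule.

5

With 3 vet techs and 15 worker-slots to fill, someone must work at least ⌈15/3⌉ = 5 shifts, so k ≥ 5.
k = 5 works: Mar 4→Kapoor, Mar 5→Kapoor+Chen, Mar 6→Chen+Fong, Mar 7→Chen+Fong, Mar 8→Kapoor, Mar 9→Kapoor+Fong, Mar 10→Chen+Fong, Mar 11→Chen+Fong, Mar 12→Kapoor.
Loads: Kapoor 5, Chen 5, Fong 5 — all ≤ 5.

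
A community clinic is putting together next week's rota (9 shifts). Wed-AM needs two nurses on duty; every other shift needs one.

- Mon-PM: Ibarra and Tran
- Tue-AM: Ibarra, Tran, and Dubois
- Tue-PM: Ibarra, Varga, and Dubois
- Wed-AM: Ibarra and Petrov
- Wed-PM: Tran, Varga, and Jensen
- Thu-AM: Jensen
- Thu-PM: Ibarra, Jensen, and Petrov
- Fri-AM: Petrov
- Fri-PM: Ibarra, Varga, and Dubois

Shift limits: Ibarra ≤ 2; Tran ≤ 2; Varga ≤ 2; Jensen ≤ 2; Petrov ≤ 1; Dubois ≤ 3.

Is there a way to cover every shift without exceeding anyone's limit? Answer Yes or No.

No

Total capacity is 12 and 10 slots are needed, so capacity alone doesn't rule it out.
Shifts {Wed-AM, Fri-AM} need 3 worker-slots in total, but the nurses available for any of those shifts (Ibarra and Petrov) can supply at most 2 among them. So no valid schedule exists.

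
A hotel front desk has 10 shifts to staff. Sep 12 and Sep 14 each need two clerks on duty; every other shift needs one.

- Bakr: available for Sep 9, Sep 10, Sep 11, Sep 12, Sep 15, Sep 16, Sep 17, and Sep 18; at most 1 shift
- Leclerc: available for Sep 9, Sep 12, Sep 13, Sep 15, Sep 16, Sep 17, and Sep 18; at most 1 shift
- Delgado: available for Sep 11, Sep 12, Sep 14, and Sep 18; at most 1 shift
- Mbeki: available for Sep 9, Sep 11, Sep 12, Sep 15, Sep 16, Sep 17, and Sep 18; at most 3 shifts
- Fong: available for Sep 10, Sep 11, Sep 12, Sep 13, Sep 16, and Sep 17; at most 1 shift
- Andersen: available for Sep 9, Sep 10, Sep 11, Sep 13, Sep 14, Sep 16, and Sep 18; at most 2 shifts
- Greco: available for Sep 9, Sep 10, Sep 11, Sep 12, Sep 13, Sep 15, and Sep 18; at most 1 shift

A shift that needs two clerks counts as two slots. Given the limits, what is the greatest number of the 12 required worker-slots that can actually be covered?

Total capacity across all clerks is 1+1+1+3+1+2+1 = 10, and 12 slots are needed, so at most 10 can be filled.
An assignment achieving 10: Sep 9→Mbeki, Sep 10→Bakr, Sep 11→Andersen, Sep 12→Greco, Sep 13→Leclerc, Sep 14→Delgado+Andersen, Sep 15→Mbeki, Sep 16→Fong, Sep 17→Mbeki.
Loads: Bakr 1/1, Leclerc 1/1, Delgado 1/1, Mbeki 3/3, Fong 1/1, Andersen 2/2, Greco 1/1.

10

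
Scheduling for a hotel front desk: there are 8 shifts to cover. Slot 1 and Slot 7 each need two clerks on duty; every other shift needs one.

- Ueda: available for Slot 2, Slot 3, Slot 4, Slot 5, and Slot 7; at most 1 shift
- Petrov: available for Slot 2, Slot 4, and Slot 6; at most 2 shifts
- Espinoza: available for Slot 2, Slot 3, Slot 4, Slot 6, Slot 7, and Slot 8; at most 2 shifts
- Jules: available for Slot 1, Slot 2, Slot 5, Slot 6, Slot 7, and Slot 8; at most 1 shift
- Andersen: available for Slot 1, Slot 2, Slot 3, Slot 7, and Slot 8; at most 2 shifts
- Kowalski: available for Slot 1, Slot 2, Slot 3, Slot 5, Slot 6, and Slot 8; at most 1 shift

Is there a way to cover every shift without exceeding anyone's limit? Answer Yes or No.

Total capacity is 1+2+2+1+2+1 = 9 but 10 worker-slots are needed — infeasible.

No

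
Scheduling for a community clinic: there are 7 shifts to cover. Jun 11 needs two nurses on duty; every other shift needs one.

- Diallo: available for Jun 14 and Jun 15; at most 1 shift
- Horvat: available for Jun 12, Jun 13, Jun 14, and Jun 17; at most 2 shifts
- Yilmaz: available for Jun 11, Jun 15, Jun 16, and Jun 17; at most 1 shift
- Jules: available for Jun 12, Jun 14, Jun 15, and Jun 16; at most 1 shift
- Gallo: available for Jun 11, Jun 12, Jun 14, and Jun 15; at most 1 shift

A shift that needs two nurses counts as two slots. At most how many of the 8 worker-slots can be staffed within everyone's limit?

Total capacity across all nurses is 1+2+1+1+1 = 6, and 8 slots are needed, so at most 6 can be filled.
An assignment achieving 6: Jun 11→Yilmaz+Gallo, Jun 13→Horvat, Jun 14→Diallo, Jun 16→Jules, Jun 17→Horvat.
Loads: Diallo 1/1, Horvat 2/2, Yilmaz 1/1, Jules 1/1, Gallo 1/1.

6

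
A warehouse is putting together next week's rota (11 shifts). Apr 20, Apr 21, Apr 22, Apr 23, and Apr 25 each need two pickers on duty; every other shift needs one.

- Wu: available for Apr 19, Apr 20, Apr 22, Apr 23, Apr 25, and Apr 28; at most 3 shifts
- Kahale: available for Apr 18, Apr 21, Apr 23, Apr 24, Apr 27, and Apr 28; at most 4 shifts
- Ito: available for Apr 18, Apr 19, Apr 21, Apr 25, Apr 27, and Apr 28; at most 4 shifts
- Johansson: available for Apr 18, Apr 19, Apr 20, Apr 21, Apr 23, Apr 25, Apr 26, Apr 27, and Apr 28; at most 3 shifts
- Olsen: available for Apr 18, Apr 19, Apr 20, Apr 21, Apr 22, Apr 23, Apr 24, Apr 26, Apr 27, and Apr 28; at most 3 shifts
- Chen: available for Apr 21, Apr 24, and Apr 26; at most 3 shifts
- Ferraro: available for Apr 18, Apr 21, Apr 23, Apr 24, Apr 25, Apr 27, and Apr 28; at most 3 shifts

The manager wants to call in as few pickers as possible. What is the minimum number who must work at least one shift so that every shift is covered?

5

16 slots to fill and no one can take more than 4, so at least ⌈16/4⌉ = 4 pickers are needed.
Any 4 pickers together have capacity at most 4+4+3+3 = 14 < 16 slots, so 4 can never suffice.
Wu, Kahale, Ito, Johansson, and Olsen alone can cover everything: Apr 18→Kahale, Apr 19→Ito, Apr 20→Wu+Johansson, Apr 21→Ito+Olsen, Apr 22→Wu+Olsen, Apr 23→Johansson+Olsen, Apr 24→Kahale, Apr 25→Wu+Ito, Apr 26→Johansson, Apr 27→Kahale, Apr 28→Kahale.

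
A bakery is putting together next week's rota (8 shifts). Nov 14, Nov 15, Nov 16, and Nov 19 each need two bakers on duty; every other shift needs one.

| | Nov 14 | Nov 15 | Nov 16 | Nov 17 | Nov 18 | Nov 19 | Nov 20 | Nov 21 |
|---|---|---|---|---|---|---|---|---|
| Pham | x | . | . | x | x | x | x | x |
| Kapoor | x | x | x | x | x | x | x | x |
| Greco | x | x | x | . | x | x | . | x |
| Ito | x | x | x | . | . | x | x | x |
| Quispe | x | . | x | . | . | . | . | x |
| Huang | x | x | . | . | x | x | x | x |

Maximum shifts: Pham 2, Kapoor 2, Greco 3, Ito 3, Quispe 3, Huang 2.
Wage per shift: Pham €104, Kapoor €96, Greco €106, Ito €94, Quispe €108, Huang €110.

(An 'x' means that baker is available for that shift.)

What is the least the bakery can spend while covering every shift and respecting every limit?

Picking the cheapest available baker for each shift independently would cost €1140, but that ignores the shift limits.
An optimal schedule: Nov 14→Pham+Quispe, Nov 15→Ito+Greco, Nov 16→Ito+Greco, Nov 17→Kapoor, Nov 18→Kapoor, Nov 19→Pham+Greco, Nov 20→Ito, Nov 21→Quispe.
Total: 104 + 108 + 94 + 106 + 94 + 106 + 96 + 96 + 104 + 106 + 94 + 108 = €1216.

€1216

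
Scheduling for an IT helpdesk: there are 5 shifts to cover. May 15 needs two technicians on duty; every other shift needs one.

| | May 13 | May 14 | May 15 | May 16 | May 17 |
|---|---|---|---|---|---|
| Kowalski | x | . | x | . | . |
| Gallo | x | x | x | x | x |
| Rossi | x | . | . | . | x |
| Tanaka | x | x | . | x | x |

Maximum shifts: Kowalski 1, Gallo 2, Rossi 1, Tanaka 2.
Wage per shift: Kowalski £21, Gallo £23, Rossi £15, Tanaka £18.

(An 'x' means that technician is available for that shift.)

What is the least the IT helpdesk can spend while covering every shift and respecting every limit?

£118

May 15 can only be covered by Kowalski and Gallo, so that assignment is forced.
Picking the cheapest available technician for each shift independently would cost £110, but that ignores the shift limits.
An optimal schedule: May 13→Tanaka, May 14→Gallo, May 15→Kowalski+Gallo, May 16→Tanaka, May 17→Rossi.
Total: 18 + 23 + 21 + 23 + 18 + 15 = £118.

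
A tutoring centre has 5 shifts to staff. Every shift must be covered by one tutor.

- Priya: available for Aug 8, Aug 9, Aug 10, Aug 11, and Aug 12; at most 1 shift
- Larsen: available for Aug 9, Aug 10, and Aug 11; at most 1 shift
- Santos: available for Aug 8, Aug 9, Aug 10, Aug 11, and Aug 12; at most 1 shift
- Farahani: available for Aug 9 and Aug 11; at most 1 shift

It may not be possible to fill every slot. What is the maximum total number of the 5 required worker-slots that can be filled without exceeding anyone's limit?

Total capacity across all tutors is 1+1+1+1 = 4, and 5 slots are needed, so at most 4 can be filled.
An assignment achieving 4: Aug 8→Priya, Aug 9→Farahani, Aug 10→Larsen, Aug 12→Santos.
Loads: Priya 1/1, Larsen 1/1, Santos 1/1, Farahani 1/1.

4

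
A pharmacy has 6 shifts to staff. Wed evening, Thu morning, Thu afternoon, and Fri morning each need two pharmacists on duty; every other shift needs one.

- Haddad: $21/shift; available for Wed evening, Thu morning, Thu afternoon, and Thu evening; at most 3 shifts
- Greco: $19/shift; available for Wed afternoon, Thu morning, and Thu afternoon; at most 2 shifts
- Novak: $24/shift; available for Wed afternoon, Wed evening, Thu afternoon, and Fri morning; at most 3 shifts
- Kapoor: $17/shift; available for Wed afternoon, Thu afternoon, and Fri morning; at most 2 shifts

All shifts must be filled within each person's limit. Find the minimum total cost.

$207

Wed evening can only be covered by Haddad and Novak, so that assignment is forced.
Thu morning can only be covered by Haddad and Greco, so that assignment is forced.
Thu evening can only be covered by Haddad, so that assignment is forced.
Picking the cheapest available pharmacist for each shift independently would cost $200, but that ignores the shift limits.
An optimal schedule: Wed afternoon→Greco, Wed evening→Haddad+Novak, Thu morning→Haddad+Greco, Thu afternoon→Novak+Kapoor, Thu evening→Haddad, Fri morning→Novak+Kapoor.
Total: 19 + 21 + 24 + 21 + 19 + 24 + 17 + 21 + 24 + 17 = $207.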